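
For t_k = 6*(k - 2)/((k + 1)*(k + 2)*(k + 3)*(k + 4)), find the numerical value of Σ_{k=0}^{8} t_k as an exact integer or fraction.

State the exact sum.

t_(k+1)/t_k = (k - 1)*(k + 1)/((k - 2)*(k + 5)).
Normal form (A,B,C) = (k + 1, k + 5, k - 2).
Set up (k + 1)·f(k+1) − (k + 4)·f(k) − (k - 2) = 0.
d = 3 from the (1,1,1) case.
Coefficient equations give f(k) = -k*(k**2 + 6*k + 17)/12.
Certificate R = B(k−1)f/C = -k*(k + 4)*(k**2 + 6*k + 17)/(12*(k - 2)) gives s_k = k*(-k**2 - 6*k - 17)/(2*(k + 1)*(k + 2)*(k + 3)).
Verify: 6*(k - 2)/(k**4 + 10*k**3 + 35*k**2 + 50*k + 24) matches t_k.
Sum = s_(9) − s_(0); s_(9) = -57/110, s_(0) = 0 ⇒ -57/110.

Σ = -57/110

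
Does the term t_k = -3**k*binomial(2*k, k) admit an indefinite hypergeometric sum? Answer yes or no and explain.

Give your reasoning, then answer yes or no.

No. Not Gosper-summable.

r(k) = 6*(2*k + 1)/(k + 1) after simplifying.
Take A(k)=12*k + 6, B(k)=k + 1, C(k)=1.
Key eq: (12*k + 6)·f(k+1) = (k)·f(k) + (1).
From deg A=1, deg B=1, deg C=0: d=-1.
deg f ≤ -1 is impossible — no certificate.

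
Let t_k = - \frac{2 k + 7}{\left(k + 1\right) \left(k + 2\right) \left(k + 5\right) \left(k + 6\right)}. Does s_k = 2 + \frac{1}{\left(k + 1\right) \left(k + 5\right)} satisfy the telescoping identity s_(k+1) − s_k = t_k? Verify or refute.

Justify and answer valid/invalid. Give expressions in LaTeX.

s_(k+1) = 2 + 1/((k + 2)*(k + 6))
s_(k+1) − s_k = (-2*k - 7)/(k**4 + 14*k**3 + 65*k**2 + 112*k + 60)
(s_(k+1) − s_k) − t_k = 0

Valid — Δs_k = t_k.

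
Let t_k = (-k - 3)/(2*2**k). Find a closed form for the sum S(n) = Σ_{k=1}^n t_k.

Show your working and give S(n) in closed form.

S(n) = 2**(-n - 1)*(-5*2**n + n + 5)

r(k) = (k + 4)/(2*(k + 3)) after simplifying.
A = 1/2, B = 1, C = k + 3.
Solve (1/2)·f(k+1) − (1)·f(k) = k + 3.
d = 1 from the (0,0,1) case.
Coefficient equations give f(k) = -2*(k + 4).
Certificate R = B(k−1)f/C = -2*(k + 4)/(k + 3) gives s_k = (k + 4)/2**k.
Check: Δs_k = (-k - 3)/(2*2**k). ✓
s_(n+1) = 2**(-n - 1)*(n + 5) and s_(1) = 5/2, so S(n) = 2**(-n - 1)*(-5*2**n + n + 5).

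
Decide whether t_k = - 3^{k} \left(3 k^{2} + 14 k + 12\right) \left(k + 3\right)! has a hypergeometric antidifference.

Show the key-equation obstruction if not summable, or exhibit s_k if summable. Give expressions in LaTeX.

The ratio is 3*(3*k**3 + 32*k**2 + 109*k + 116)/(3*k**2 + 14*k + 12).
So A=3*k + 12 and B=1, with C=k**2 + 14*k/3 + 4.
Solve (3*k + 12)·f(k+1) − (1)·f(k) = k**2 + 14*k/3 + 4.
Bound: deg f ≤ 1.
Solve for f: f(k) = k/3 (degree 1 ≤ 1).
Get s_k = R·t_k = -3**k*k*factorial(k + 3) with R(k) = B(k−1)f(k)/C(k) = k/(3*k**2 + 14*k + 12).
Δs = -3**k*(3*k**2 + 14*k + 12)*factorial(k + 3), as required.

Yes. s_k = - 3^{k} k \left(k + 3\right)!.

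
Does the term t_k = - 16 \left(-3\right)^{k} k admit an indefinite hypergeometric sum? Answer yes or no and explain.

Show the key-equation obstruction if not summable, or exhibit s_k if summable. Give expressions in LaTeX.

t_(k+1)/t_k = -3 - 3/k.
So A=-3 and B=1, with C=k.
f must satisfy (-3)·f(k+1) − (1)·f(k) = k.
Bound: deg f ≤ 1.
Solving with deg f ≤ 1: f(k) = -(4*k - 3)/16.
R(k) = B(k−1)·f(k)/C(k) = -(4*k - 3)/(16*k); s_k = R·t_k = (-3)**k*(4*k - 3).
Verify: -16*(-3)**k*k matches t_k.

Yes. s_k = \left(-3\right)^{k} \left(4 k - 3\right).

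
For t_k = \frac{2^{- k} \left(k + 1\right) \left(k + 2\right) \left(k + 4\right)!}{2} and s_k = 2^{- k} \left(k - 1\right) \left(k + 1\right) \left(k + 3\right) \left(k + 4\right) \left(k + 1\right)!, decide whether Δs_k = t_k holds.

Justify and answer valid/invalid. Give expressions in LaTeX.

Invalid: residual - \frac{2^{- k} \left(k + 4\right) \left(k^{3} + 5 k^{2} + 6 k + 6\right) \left(k + 1\right)!}{2} ≠ 0.

s_(k+1) = k*(k + 2)*(k + 4)*(k + 5)*factorial(k + 2)/(2*2**k)
s_(k+1) − s_k = (k + 4)*(k**4 + 7*k**3 + 18*k**2 + 22*k + 6)*factorial(k + 1)/(2*2**k)
(s_(k+1) − s_k) − t_k = -(k + 4)*(k**3 + 5*k**2 + 6*k + 6)*factorial(k + 1)/(2*2**k)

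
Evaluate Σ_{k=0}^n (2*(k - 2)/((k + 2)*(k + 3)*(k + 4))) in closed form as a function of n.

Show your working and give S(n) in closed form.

S(n) = 2*(-n - 1)/(n**2 + 7*n + 12)

r(k) = (k - 1)*(k + 2)/((k - 2)*(k + 5)) after simplifying.
A = k + 2, B = k + 5, C = k - 2.
f must satisfy (k + 2)·f(k+1) − (k + 4)·f(k) = k - 2.
deg f ≤ 2 (via 1,1,1).
Solving with deg f ≤ 2: f(k) = -k.
Then R = B(k−1)f/C = -k*(k + 4)/(k - 2), so s_k = R(k)·t_k = -2*k/((k + 2)*(k + 3)).
Verify: 2*(k - 2)/(k**3 + 9*k**2 + 26*k + 24) matches t_k.
Evaluate: s_(n+1) = 2*(-n - 1)/(n**2 + 7*n + 12); subtract s_(0) = 0 ⇒ S(n) = 2*(-n - 1)/(n**2 + 7*n + 12).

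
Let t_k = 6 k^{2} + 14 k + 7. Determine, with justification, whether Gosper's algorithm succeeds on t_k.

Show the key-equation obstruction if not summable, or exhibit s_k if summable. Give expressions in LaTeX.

Step 1: r(k) = (6*k**2 + 26*k + 27)/(6*k**2 + 14*k + 7).
So A=1 and B=1, with C=k**2 + 7*k/3 + 7/6.
Solve (1)·f(k+1) − (1)·f(k) = k**2 + 7*k/3 + 7/6.
deg f ≤ 3 (via 0,0,2).
Match coefficients ⇒ f(k) = k*(2*k**2 + 4*k + 1)/6.
Certificate R = B(k−1)f/C = k*(2*k**2 + 4*k + 1)/(6*k**2 + 14*k + 7) gives s_k = k*(2*k**2 + 4*k + 1).
Verify: 6*k**2 + 14*k + 7 matches t_k.

Yes. s_k = k \left(2 k^{2} + 4 k + 1\right).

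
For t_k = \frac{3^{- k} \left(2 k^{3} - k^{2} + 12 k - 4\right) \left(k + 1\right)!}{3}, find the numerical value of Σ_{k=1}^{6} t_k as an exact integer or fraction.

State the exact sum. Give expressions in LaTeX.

Σ = 353758/243

Compute t_(k+1)/t_k: get (k + 2)*(12*k + 2*(k + 1)**3 - (k + 1)**2 + 8)/(3*(2*k**3 - k**2 + 12*k - 4)).
Take A(k)=k/3 + 2/3, B(k)=1, C(k)=k**3 - k**2/2 + 6*k - 2.
Solve (k/3 + 2/3)·f(k+1) − (1)·f(k) = k**3 - k**2/2 + 6*k - 2.
deg f ≤ 2 (via 1,0,3).
Coefficient equations give f(k) = 3*(2*k**2 - 3*k + 2)/2.
Get s_k = R·t_k = (2*k**2 - 3*k + 2)*factorial(k + 1)/3**k with R(k) = B(k−1)f(k)/C(k) = 3*(2*k**2 - 3*k + 2)/(2*k**3 - k**2 + 12*k - 4).
Check: Δs_k = (2*k**3 - k**2 + 12*k - 4)*factorial(k + 1)/(3*3**k). ✓
Telescoping: Σ = s_(7) − s_(1) = 353920/243 − (2/3) = 353758/243.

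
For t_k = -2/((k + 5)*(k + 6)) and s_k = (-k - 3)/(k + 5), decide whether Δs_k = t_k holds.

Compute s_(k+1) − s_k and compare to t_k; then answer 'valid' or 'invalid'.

Valid — Δs_k = t_k.

s_(k+1) = (-k - 4)/(k + 6)
s_(k+1) − s_k = -2/(k**2 + 11*k + 30)
(s_(k+1) − s_k) − t_k = 0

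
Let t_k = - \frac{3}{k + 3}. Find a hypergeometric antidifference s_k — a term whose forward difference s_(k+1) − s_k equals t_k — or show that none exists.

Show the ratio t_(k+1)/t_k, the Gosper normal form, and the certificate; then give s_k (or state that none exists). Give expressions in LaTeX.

no hypergeometric antidifference exists

Step 1: r(k) = (k + 3)/(k + 4).
So A=k + 3 and B=k + 4, with C=1.
f must satisfy (k + 3)·f(k+1) − (k + 3)·f(k) = 1.
Degrees (1,1,0) ⇒ d ≤ 0.
Put f(k) = c0: A·f(k+1) − B(k−1)·f(k) − C = -1; need -1 = 0 — inconsistent ⇒ no f, not summable.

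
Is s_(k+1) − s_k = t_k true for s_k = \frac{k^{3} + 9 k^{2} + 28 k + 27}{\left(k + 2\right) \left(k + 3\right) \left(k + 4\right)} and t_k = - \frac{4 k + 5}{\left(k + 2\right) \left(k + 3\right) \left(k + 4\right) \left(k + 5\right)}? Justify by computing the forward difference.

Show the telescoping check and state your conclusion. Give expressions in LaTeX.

s_(k+1) = (28*k + (k + 1)**3 + 9*(k + 1)**2 + 55)/((k + 3)*(k + 4)*(k + 5))
s_(k+1) − s_k = (-4*k - 5)/(k**4 + 14*k**3 + 71*k**2 + 154*k + 120)
(s_(k+1) − s_k) − t_k = 0

valid (s_(k+1) − s_k reduces to t_k)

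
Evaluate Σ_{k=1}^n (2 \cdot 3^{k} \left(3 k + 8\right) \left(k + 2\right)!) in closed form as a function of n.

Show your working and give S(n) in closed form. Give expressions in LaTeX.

r(k) = 3*(k + 3)*(3*k + 11)/(3*k + 8) after simplifying.
So A=3*k + 9 and B=1, with C=k + 8/3.
Set up (3*k + 9)·f(k+1) − (1)·f(k) − (k + 8/3) = 0.
d = 0 from the (1,0,1) case.
Solve for f: f(k) = 1/3 (degree 0 ≤ 0).
So s_k = (B(k−1)f/C)·t_k = (1/(3*k + 8))·t_k = 2*3**k*factorial(k + 2).
Check: Δs_k = 2*3**k*(3*k + 8)*factorial(k + 2). ✓
Σ_(k=1)^n t_k = s_(n+1) − s_(1) = (6*3**n*factorial(n + 3)) − (36), i.e. 6*3**n*factorial(n + 3) - 36.

S(n) = 6 \cdot 3^{n} \left(n + 3\right)! - 36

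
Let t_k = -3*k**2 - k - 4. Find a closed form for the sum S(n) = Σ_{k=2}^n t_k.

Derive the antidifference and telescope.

Compute t_(k+1)/t_k: get (k + 3*(k + 1)**2 + 5)/(3*k**2 + k + 4).
Normal form (A,B,C) = (1, 1, k**2 + k/3 + 4/3).
Need (1)·f(k+1) − (1)·f(k) = k**2 + k/3 + 4/3.
Bound: deg f ≤ 3.
Match coefficients ⇒ f(k) = k*(k**2 - k + 4)/3.
Get s_k = R·t_k = k*(-k**2 + k - 4) with R(k) = B(k−1)f(k)/C(k) = k*(k**2 - k + 4)/(3*k**2 + k + 4).
s_(k+1) − s_k = -3*k**2 - k - 4 = t_k.
s_(n+1) = -n**3 - 2*n**2 - 5*n - 4 and s_(2) = -12, so S(n) = -n**3 - 2*n**2 - 5*n + 8.

S(n) = -n**3 - 2*n**2 - 5*n + 8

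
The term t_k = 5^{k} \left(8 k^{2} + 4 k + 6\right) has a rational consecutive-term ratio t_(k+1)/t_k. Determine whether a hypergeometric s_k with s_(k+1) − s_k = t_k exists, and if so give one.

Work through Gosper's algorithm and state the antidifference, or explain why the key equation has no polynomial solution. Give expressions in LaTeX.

s_k = 2 \cdot 5^{k} \left(k^{2} - 2 k + 2\right)

r(k) = 5*(4*k**2 + 10*k + 9)/(4*k**2 + 2*k + 3) after simplifying.
A = 5, B = 1, C = k**2 + k/2 + 3/4.
Solve (5)·f(k+1) − (1)·f(k) = k**2 + k/2 + 3/4.
Bound: deg f ≤ 2.
Solve for f: f(k) = (k**2 - 2*k + 2)/4 (degree 2 ≤ 2).
R(k) = B(k−1)·f(k)/C(k) = (k**2 - 2*k + 2)/(4*k**2 + 2*k + 3); s_k = R·t_k = 2*5**k*(k**2 - 2*k + 2).
Δs = 5**k*(8*k**2 + 4*k + 6), as required.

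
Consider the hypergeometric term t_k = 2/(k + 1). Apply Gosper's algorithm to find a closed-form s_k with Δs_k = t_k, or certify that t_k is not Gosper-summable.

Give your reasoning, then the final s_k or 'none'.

Ratio r(k) = (k + 1)/(k + 2).
Normal form (A,B,C) = (k + 1, k + 2, 1).
Solve (k + 1)·f(k+1) − (k + 1)·f(k) = 1.
Bound: deg f ≤ 0.
f = c0 ⇒ A·f(k+1) − B(k−1)·f(k) − C = -1. The system {-1 = 0} is inconsistent; no antidifference.

none — t_k is not Gosper-summable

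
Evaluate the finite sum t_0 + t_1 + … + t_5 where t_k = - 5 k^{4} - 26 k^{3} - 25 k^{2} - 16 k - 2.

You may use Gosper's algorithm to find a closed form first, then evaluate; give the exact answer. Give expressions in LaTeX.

Σ = -12372

r(k) = (5*k**4 + 46*k**3 + 133*k**2 + 164*k + 74)/(5*k**4 + 26*k**3 + 25*k**2 + 16*k + 2) after simplifying.
Factor: A=1; B=1; C=k**4 + 26*k**3/5 + 5*k**2 + 16*k/5 + 2/5.
Need (1)·f(k+1) − (1)·f(k) = k**4 + 26*k**3/5 + 5*k**2 + 16*k/5 + 2/5.
d = 5 from the (0,0,4) case.
Match coefficients ⇒ f(k) = k*(k**4 + 4*k**3 - 3*k**2 + 2*k - 2)/5.
R(k) = B(k−1)·f(k)/C(k) = k*(k**4 + 4*k**3 - 3*k**2 + 2*k - 2)/(5*k**4 + 26*k**3 + 25*k**2 + 16*k + 2); s_k = R·t_k = k*(-k**4 - 4*k**3 + 3*k**2 - 2*k + 2).
s_(k+1) − s_k = -5*k**4 - 26*k**3 - 25*k**2 - 16*k - 2 = t_k.
Telescoping: Σ = s_(6) − s_(0) = -12372 − (0) = -12372.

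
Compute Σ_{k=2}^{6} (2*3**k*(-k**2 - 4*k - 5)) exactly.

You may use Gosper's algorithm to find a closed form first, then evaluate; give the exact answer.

Σ = -126774

r(k) = 3*(k**2 + 6*k + 10)/(k**2 + 4*k + 5) after simplifying.
Normal form (A,B,C) = (3, 1, k**2 + 4*k + 5).
Solve (3)·f(k+1) − (1)·f(k) = k**2 + 4*k + 5.
Degrees (0,0,2) ⇒ d ≤ 2.
A polynomial solution: f(k) = (k**2 + k + 2)/2.
Get s_k = R·t_k = 3**k*(-k**2 - k - 2) with R(k) = B(k−1)f(k)/C(k) = (k**2 + k + 2)/(2*(k**2 + 4*k + 5)).
Verify: 2*3**k*(-k**2 - 4*k - 5) matches t_k.
Sum = s_(7) − s_(2); s_(7) = -126846, s_(2) = -72 ⇒ -126774.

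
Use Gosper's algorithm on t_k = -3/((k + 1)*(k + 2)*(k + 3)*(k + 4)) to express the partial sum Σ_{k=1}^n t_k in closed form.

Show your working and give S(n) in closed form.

Ratio r(k) = (k + 1)/(k + 5).
Normal form (A,B,C) = (k + 1, k + 5, 1).
f must satisfy (k + 1)·f(k+1) − (k + 4)·f(k) = 1.
Degrees (1,1,0) ⇒ d ≤ 3.
Solve for f: f(k) = k*(k**2 + 6*k + 11)/18 (degree 3 ≤ 3).
Get s_k = R·t_k = k*(-k**2 - 6*k - 11)/(6*(k + 1)*(k + 2)*(k + 3)) with R(k) = B(k−1)f(k)/C(k) = k*(k + 4)*(k**2 + 6*k + 11)/18.
Δs = -3/(k**4 + 10*k**3 + 35*k**2 + 50*k + 24), as required.
Telescope: S(n) = s_(n+1) − s_(1) = (-n**3 - 9*n**2 - 26*n - 18)/(6*(n**3 + 9*n**2 + 26*n + 24)) − (-1/8) = n*(-n**2 - 9*n - 26)/(24*(n**3 + 9*n**2 + 26*n + 24)).

S(n) = n*(-n**2 - 9*n - 26)/(24*(n**3 + 9*n**2 + 26*n + 24))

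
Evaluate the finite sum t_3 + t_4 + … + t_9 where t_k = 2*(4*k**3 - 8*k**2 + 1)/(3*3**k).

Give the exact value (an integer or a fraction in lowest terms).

The ratio is (4*(k + 1)**3 - 8*(k + 1)**2 + 1)/(3*(4*k**3 - 8*k**2 + 1)).
Normal form (A,B,C) = (1/3, 1, k**3 - 2*k**2 + 1/4).
Key eq: (1/3)·f(k+1) = (1)·f(k) + (k**3 - 2*k**2 + 1/4).
Bound: deg f ≤ 3.
Solve for f: f(k) = -3*(2*k**3 - k**2 + 2*k + 2)/4 (degree 3 ≤ 3).
Then R = B(k−1)f/C = -3*(2*k**3 - k**2 + 2*k + 2)/(4*k**3 - 8*k**2 + 1), so s_k = R(k)·t_k = 2*(-2*k**3 + k**2 - 2*k - 2)/3**k.
s_(k+1) − s_k = 2*(4*k**3 - 8*k**2 + 1)/(3*3**k) = t_k.
Sum = s_(10) − s_(3); s_(10) = -3844/59049, s_(3) = -106/27 ⇒ 227978/59049.

Σ = 227978/59049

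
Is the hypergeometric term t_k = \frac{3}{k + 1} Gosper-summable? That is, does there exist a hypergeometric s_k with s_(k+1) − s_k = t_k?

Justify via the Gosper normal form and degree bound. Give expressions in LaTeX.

t_(k+1)/t_k = (k + 1)/(k + 2).
A = k + 1, B = k + 2, C = 1.
f must satisfy (k + 1)·f(k+1) − (k + 1)·f(k) = 1.
Bound: deg f ≤ 0.
Generic f = c0 gives residual -1; -1 = 0 cannot hold, so t_k is not Gosper-summable.

No — t_k has no hypergeometric antidifference.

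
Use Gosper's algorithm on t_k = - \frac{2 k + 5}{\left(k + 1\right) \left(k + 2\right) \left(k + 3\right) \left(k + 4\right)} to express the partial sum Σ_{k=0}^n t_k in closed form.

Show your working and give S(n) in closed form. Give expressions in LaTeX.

Step 1: r(k) = (k + 1)*(2*k + 7)/((k + 5)*(2*k + 5)).
A = k + 1, B = k + 5, C = k + 5/2.
Set up (k + 1)·f(k+1) − (k + 4)·f(k) − (k + 5/2) = 0.
d = 3 from the (1,1,1) case.
A polynomial solution: f(k) = k*(k + 2)*(k + 4)/6.
Then R = B(k−1)f/C = k*(k + 2)*(k + 4)**2/(3*(2*k + 5)), so s_k = R(k)·t_k = k*(-k - 4)/(3*(k**2 + 4*k + 3)).
Check: Δs_k = (-2*k - 5)/(k**4 + 10*k**3 + 35*k**2 + 50*k + 24). ✓
Evaluate: s_(n+1) = (-n**2 - 6*n - 5)/(3*(n**2 + 6*n + 8)); subtract s_(0) = 0 ⇒ S(n) = (-n**2 - 6*n - 5)/(3*(n**2 + 6*n + 8)).

S(n) = \frac{- n^{2} - 6 n - 5}{3 \left(n^{2} + 6 n + 8\right)}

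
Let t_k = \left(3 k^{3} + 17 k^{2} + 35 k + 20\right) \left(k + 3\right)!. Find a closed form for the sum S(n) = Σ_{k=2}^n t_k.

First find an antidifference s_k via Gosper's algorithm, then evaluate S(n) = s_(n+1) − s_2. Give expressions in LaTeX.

S(n) = 3 n^{2} \left(n + 4\right)! + 8 n \left(n + 4\right)! + 5 \left(n + 4\right)! - 1920

The ratio is (3*k**4 + 38*k**3 + 182*k**2 + 387*k + 300)/(3*k**3 + 17*k**2 + 35*k + 20).
Factor: A=k + 4; B=1; C=k**3 + 17*k**2/3 + 35*k/3 + 20/3.
Need (k + 4)·f(k+1) − (1)·f(k) = k**3 + 17*k**2/3 + 35*k/3 + 20/3.
From deg A=1, deg B=0, deg C=3: d=2.
Solving with deg f ≤ 2: f(k) = k*(3*k + 2)/3.
Certificate R = B(k−1)f/C = k*(3*k + 2)/(3*k**3 + 17*k**2 + 35*k + 20) gives s_k = k*(3*k + 2)*factorial(k + 3).
Δs = (3*k**3 + 17*k**2 + 35*k + 20)*factorial(k + 3), as required.
s_(n+1) = (n + 1)*(3*n + 5)*factorial(n + 4) and s_(2) = 1920, so S(n) = 3*n**2*factorial(n + 4) + 8*n*factorial(n + 4) + 5*factorial(n + 4) - 1920.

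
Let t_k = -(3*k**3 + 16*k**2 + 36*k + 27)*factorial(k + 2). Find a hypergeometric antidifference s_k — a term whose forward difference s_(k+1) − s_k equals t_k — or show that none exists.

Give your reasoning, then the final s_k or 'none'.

s_k = -(3*k**2 + 4*k + 3)*factorial(k + 2)

Step 1: r(k) = (3*k**4 + 34*k**3 + 152*k**2 + 313*k + 246)/(3*k**3 + 16*k**2 + 36*k + 27).
Normal form (A,B,C) = (k + 3, 1, k**3 + 16*k**2/3 + 12*k + 9).
Need (k + 3)·f(k+1) − (1)·f(k) = k**3 + 16*k**2/3 + 12*k + 9.
Bound: deg f ≤ 2.
Solve for f: f(k) = (3*k**2 + 4*k + 3)/3 (degree 2 ≤ 2).
So s_k = (B(k−1)f/C)·t_k = ((3*k**2 + 4*k + 3)/(3*k**3 + 16*k**2 + 36*k + 27))·t_k = -(3*k**2 + 4*k + 3)*factorial(k + 2).
Check: Δs_k = -(3*k**3 + 16*k**2 + 36*k + 27)*factorial(k + 2). ✓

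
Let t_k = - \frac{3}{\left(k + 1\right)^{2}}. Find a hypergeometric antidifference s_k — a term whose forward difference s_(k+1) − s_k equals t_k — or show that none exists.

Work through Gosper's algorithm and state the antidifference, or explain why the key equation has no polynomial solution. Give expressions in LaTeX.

Compute t_(k+1)/t_k: get (k + 1)**2/(k + 2)**2.
Gosper form: A/B · C(k+1)/C(k) with A=k**2 + 2*k + 1, B=k**2 + 4*k + 4, C=1.
Solve (k**2 + 2*k + 1)·f(k+1) − (k**2 + 2*k + 1)·f(k) = 1.
Degrees (2,2,0) ⇒ d ≤ 0.
Generic f = c0 gives residual -1; -1 = 0 cannot hold, so t_k is not Gosper-summable.

no hypergeometric antidifference exists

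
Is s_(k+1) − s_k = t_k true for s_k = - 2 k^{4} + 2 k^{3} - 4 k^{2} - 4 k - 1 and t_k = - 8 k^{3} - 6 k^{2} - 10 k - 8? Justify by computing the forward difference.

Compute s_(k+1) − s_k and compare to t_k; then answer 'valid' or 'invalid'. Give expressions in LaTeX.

valid; difference matches t_k

s_(k+1) = -2*k**4 - 6*k**3 - 10*k**2 - 14*k - 9
s_(k+1) − s_k = -8*k**3 - 6*k**2 - 10*k - 8
(s_(k+1) − s_k) − t_k = 0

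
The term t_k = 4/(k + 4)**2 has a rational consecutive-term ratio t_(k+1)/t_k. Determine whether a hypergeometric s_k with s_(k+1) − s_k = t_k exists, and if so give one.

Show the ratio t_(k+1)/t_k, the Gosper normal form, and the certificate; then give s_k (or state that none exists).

t_(k+1)/t_k = (k + 4)**2/(k + 5)**2.
So A=k**2 + 8*k + 16 and B=k**2 + 10*k + 25, with C=1.
Set up (k**2 + 8*k + 16)·f(k+1) − (k**2 + 8*k + 16)·f(k) − (1) = 0.
Degrees (2,2,0) ⇒ d ≤ 0.
Write f(k) = c0. Then LHS − RHS = -1, requiring -1 = 0: contradictory. No certificate.

none — t_k is not Gosper-summable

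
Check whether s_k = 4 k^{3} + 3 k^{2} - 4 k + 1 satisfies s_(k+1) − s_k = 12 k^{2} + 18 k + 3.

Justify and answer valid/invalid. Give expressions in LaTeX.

valid; difference matches t_k

s_(k+1) = 4*k**3 + 15*k**2 + 14*k + 4
s_(k+1) − s_k = 12*k**2 + 18*k + 3
(s_(k+1) − s_k) − t_k = 0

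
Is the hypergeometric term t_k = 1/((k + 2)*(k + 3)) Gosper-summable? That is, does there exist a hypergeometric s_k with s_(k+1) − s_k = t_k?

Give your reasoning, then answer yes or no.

r(k) = (k + 2)/(k + 4) after simplifying.
Take A(k)=k + 2, B(k)=k + 4, C(k)=1.
Set up (k + 2)·f(k+1) − (k + 3)·f(k) − (1) = 0.
deg f ≤ 1 (via 1,1,0).
Solve for f: f(k) = k/2 (degree 1 ≤ 1).
So s_k = (B(k−1)f/C)·t_k = (k*(k + 3)/2)·t_k = k/(2*(k + 2)).
Δs = 1/(k**2 + 5*k + 6), as required.

Yes. s_k = k/(2*(k + 2)).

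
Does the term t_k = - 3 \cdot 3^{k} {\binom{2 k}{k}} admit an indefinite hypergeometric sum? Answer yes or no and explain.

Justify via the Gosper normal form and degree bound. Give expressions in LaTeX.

The ratio is 6*(2*k + 1)/(k + 1).
Gosper form: A/B · C(k+1)/C(k) with A=12*k + 6, B=k + 1, C=1.
Need (12*k + 6)·f(k+1) − (k)·f(k) = 1.
Degrees (1,1,0) ⇒ d ≤ -1.
deg f ≤ -1 is impossible — no certificate.

No — negative degree bound, so no certificate f.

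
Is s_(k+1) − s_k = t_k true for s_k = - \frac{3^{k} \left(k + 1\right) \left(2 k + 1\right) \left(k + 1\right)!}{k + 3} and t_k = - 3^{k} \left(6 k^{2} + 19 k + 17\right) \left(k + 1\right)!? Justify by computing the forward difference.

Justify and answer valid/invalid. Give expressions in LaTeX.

s_(k+1) = -3**(k + 1)*(k + 2)*(2*k + 3)*factorial(k + 2)/(k + 4)
s_(k+1) − s_k = -3**k*(2*k**2 + 7*k + 8)*(3*k**2 + 14*k + 13)*factorial(k + 1)/((k + 3)*(k + 4))
(s_(k+1) − s_k) − t_k = 2*3**k*(6*k**3 + 37*k**2 + 72*k + 50)*factorial(k + 1)/((k + 3)*(k + 4))

Invalid: residual \frac{2 \cdot 3^{k} \left(6 k^{3} + 37 k^{2} + 72 k + 50\right) \left(k + 1\right)!}{\left(k + 3\right) \left(k + 4\right)} ≠ 0.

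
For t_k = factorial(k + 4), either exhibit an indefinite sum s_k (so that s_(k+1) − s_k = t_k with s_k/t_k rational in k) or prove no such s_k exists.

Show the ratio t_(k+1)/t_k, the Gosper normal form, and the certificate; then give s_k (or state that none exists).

none — t_k is not Gosper-summable

Ratio r(k) = k + 5.
Factor: A=k + 5; B=1; C=1.
f must satisfy (k + 5)·f(k+1) − (1)·f(k) = 1.
From deg A=1, deg B=0, deg C=0: d=-1.
deg f ≤ -1 is impossible — no certificate.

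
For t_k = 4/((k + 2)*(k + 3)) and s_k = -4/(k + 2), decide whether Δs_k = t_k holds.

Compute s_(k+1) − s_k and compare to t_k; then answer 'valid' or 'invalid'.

s_(k+1) = -4/(k + 3)
s_(k+1) − s_k = 4/((k + 2)*(k + 3))
(s_(k+1) − s_k) − t_k = 0

Valid — Δs_k = t_k.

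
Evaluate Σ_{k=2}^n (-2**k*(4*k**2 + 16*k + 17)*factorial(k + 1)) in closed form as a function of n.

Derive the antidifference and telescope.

S(n) = -4*2**n*n*factorial(n + 2) - 10*2**n*factorial(n + 2) + 168

t_(k+1)/t_k = 2*(4*k**3 + 32*k**2 + 85*k + 74)/(4*k**2 + 16*k + 17).
Factor: A=2*k + 4; B=1; C=k**2 + 4*k + 17/4.
Key eq: (2*k + 4)·f(k+1) = (1)·f(k) + (k**2 + 4*k + 17/4).
d = 1 from the (1,0,2) case.
Solve for f: f(k) = (2*k + 3)/4 (degree 1 ≤ 1).
Certificate R = B(k−1)f/C = (2*k + 3)/(4*k**2 + 16*k + 17) gives s_k = -2**k*(2*k + 3)*factorial(k + 1).
Verify: -2**k*(4*k**2 + 16*k + 17)*factorial(k + 1) matches t_k.
Evaluate: s_(n+1) = -2**(n + 1)*(2*n + 5)*factorial(n + 2); subtract s_(2) = -168 ⇒ S(n) = -4*2**n*n*factorial(n + 2) - 10*2**n*factorial(n + 2) + 168.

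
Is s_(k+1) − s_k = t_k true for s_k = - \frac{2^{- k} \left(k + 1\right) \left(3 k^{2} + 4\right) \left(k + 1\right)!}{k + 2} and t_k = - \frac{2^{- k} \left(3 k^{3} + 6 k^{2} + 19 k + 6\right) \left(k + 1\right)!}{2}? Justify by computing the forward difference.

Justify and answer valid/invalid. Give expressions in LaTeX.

s_(k+1) = -(k + 2)*(3*k**2 + 6*k + 7)*factorial(k + 2)/(2*2**k*(k + 3))
s_(k+1) − s_k = -(3*k**5 + 18*k**4 + 55*k**3 + 112*k**2 + 100*k + 32)*factorial(k + 1)/(2*2**k*(k + 2)*(k + 3))
(s_(k+1) − s_k) − t_k = (3*k**4 + 12*k**3 + 25*k**2 + 44*k + 4)*factorial(k + 1)/(2*2**k*(k + 2)*(k + 3))

Invalid: residual \frac{2^{- k} \left(3 k^{4} + 12 k^{3} + 25 k^{2} + 44 k + 4\right) \left(k + 1\right)!}{2 \left(k + 2\right) \left(k + 3\right)} ≠ 0.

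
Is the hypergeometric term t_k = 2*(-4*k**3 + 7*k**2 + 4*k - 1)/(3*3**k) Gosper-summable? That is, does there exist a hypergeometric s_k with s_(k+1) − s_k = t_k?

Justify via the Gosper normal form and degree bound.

t_(k+1)/t_k = (4*k**3 + 5*k**2 - 6*k - 6)/(3*(4*k**3 - 7*k**2 - 4*k + 1)).
So A=1/3 and B=1, with C=k**3 - 7*k**2/4 - k + 1/4.
Need (1/3)·f(k+1) − (1)·f(k) = k**3 - 7*k**2/4 - k + 1/4.
deg f ≤ 3 (via 0,0,3).
Coefficient equations give f(k) = -3*(4*k + 3)*(k**2 - k + 1)/8.
R(k) = B(k−1)·f(k)/C(k) = -3*(4*k + 3)*(k**2 - k + 1)/(2*(4*k**3 - 7*k**2 - 4*k + 1)); s_k = R·t_k = (4*k**3 - k**2 + k + 3)/3**k.
s_(k+1) − s_k = 2*(-4*k**3 + 7*k**2 + 4*k - 1)/(3*3**k) = t_k.

Yes. s_k = (4*k**3 - k**2 + k + 3)/3**k.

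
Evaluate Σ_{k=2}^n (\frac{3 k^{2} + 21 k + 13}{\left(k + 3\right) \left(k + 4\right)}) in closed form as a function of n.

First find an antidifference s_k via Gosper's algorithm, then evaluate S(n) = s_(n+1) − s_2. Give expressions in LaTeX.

The ratio is (k + 3)*(21*k + 3*(k + 1)**2 + 34)/((k + 5)*(3*k**2 + 21*k + 13)).
So A=k + 3 and B=k + 5, with C=k**2 + 7*k + 13/3.
Set up (k + 3)·f(k+1) − (k + 4)·f(k) − (k**2 + 7*k + 13/3) = 0.
Bound: deg f ≤ 2.
Coefficient equations give f(k) = k*(9*k + 4)/9.
Certificate R = B(k−1)f/C = k*(k + 4)*(9*k + 4)/(3*(3*k**2 + 21*k + 13)) gives s_k = k*(9*k + 4)/(3*(k + 3)).
s_(k+1) − s_k = (3*k**2 + 21*k + 13)/(k**2 + 7*k + 12) = t_k.
s_(n+1) = (9*n**2 + 22*n + 13)/(3*(n + 4)) and s_(2) = 44/15, so S(n) = (15*n**2 + 22*n - 37)/(5*(n + 4)).

S(n) = \frac{15 n^{2} + 22 n - 37}{5 \left(n + 4\right)}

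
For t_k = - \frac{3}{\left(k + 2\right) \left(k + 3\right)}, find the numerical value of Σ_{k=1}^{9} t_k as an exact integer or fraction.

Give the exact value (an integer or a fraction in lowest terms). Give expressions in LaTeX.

Σ = -3/4

Compute t_(k+1)/t_k: get (k + 2)/(k + 4).
Gosper form: A/B · C(k+1)/C(k) with A=k + 2, B=k + 4, C=1.
f must satisfy (k + 2)·f(k+1) − (k + 3)·f(k) = 1.
Degrees (1,1,0) ⇒ d ≤ 1.
Solving with deg f ≤ 1: f(k) = k/2.
Then R = B(k−1)f/C = k*(k + 3)/2, so s_k = R(k)·t_k = -3*k/(2*k + 4).
s_(k+1) − s_k = -3/(k**2 + 5*k + 6) = t_k.
Sum = s_(10) − s_(1); s_(10) = -5/4, s_(1) = -1/2 ⇒ -3/4.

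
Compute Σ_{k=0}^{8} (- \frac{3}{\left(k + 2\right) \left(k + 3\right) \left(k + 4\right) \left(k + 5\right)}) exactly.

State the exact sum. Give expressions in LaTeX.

Σ = -47/1144

The ratio is (k + 2)/(k + 6).
Gosper form: A/B · C(k+1)/C(k) with A=k + 2, B=k + 6, C=1.
f must satisfy (k + 2)·f(k+1) − (k + 5)·f(k) = 1.
From deg A=1, deg B=1, deg C=0: d=3.
Match coefficients ⇒ f(k) = k*(k**2 + 9*k + 26)/72.
So s_k = (B(k−1)f/C)·t_k = (k*(k + 5)*(k**2 + 9*k + 26)/72)·t_k = k*(-k**2 - 9*k - 26)/(24*(k + 2)*(k + 3)*(k + 4)).
Δs = -3/(k**4 + 14*k**3 + 71*k**2 + 154*k + 120), as required.
Sum = s_(9) − s_(0); s_(9) = -47/1144, s_(0) = 0 ⇒ -47/1144.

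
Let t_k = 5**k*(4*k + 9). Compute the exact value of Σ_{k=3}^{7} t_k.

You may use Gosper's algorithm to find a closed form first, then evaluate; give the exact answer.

r(k) = 5*(4*k + 13)/(4*k + 9) after simplifying.
So A=5 and B=1, with C=k + 9/4.
Solve (5)·f(k+1) − (1)·f(k) = k + 9/4.
deg f ≤ 1 (via 0,0,1).
A polynomial solution: f(k) = (k + 1)/4.
R(k) = B(k−1)·f(k)/C(k) = (k + 1)/(4*k + 9); s_k = R·t_k = 5**k*(k + 1).
Verify: 5**k*(4*k + 9) matches t_k.
Evaluate s at k=8 and k=3: 3515625 and 500; difference 3515125.

Σ = 3515125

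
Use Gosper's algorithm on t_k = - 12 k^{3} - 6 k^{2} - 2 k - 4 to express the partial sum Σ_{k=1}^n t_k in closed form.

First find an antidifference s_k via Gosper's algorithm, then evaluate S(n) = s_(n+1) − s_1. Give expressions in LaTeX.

r(k) = (6*k**3 + 21*k**2 + 25*k + 12)/(6*k**3 + 3*k**2 + k + 2) after simplifying.
Normal form (A,B,C) = (1, 1, k**3 + k**2/2 + k/6 + 1/3).
Solve (1)·f(k+1) − (1)·f(k) = k**3 + k**2/2 + k/6 + 1/3.
deg f ≤ 4 (via 0,0,3).
Solving with deg f ≤ 4: f(k) = k*(3*k**3 - 4*k**2 + k + 4)/12.
Then R = B(k−1)f/C = k*(3*k**3 - 4*k**2 + k + 4)/(2*(6*k**3 + 3*k**2 + k + 2)), so s_k = R(k)·t_k = k*(-3*k**3 + 4*k**2 - k - 4).
Δs = -12*k**3 - 6*k**2 - 2*k - 4, as required.
s_(n+1) = -3*n**4 - 8*n**3 - 7*n**2 - 6*n - 4 and s_(1) = -4, so S(n) = n*(-3*n**3 - 8*n**2 - 7*n - 6).

S(n) = n \left(- 3 n^{3} - 8 n^{2} - 7 n - 6\right)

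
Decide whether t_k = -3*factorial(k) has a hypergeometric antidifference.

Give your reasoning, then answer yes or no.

No — t_k has no hypergeometric antidifference.

r(k) = k + 1 after simplifying.
Normal form (A,B,C) = (k + 1, 1, 1).
Set up (k + 1)·f(k+1) − (1)·f(k) − (1) = 0.
d = -1 from the (1,0,0) case.
Negative degree bound (-1): no f exists, t_k not Gosper-summable.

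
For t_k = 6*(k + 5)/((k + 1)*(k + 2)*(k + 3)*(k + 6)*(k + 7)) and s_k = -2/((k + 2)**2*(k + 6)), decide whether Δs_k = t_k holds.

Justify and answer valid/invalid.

s_(k+1) = -2/((k + 3)**2*(k + 7))
s_(k+1) − s_k = -2/((k + 3)**2*(k + 7)) + 2/((k + 2)**2*(k + 6))
(s_(k+1) − s_k) − t_k = 2*(-4*k**2 - 31*k - 51)/(k**7 + 24*k**6 + 232*k**5 + 1170*k**4 + 3331*k**3 + 5358*k**2 + 4500*k + 1512)

Invalid: residual 2*(-4*k**2 - 31*k - 51)/(k**7 + 24*k**6 + 232*k**5 + 1170*k**4 + 3331*k**3 + 5358*k**2 + 4500*k + 1512) ≠ 0.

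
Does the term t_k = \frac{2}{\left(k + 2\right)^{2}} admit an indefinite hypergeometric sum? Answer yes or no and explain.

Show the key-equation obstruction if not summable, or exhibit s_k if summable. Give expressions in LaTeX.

No — t_k has no hypergeometric antidifference.

Compute t_(k+1)/t_k: get (k + 2)**2/(k + 3)**2.
A = k**2 + 4*k + 4, B = k**2 + 6*k + 9, C = 1.
f must satisfy (k**2 + 4*k + 4)·f(k+1) − (k**2 + 4*k + 4)·f(k) = 1.
Degrees (2,2,0) ⇒ d ≤ 0.
Write f(k) = c0. Then LHS − RHS = -1, requiring -1 = 0: contradictory. No certificate.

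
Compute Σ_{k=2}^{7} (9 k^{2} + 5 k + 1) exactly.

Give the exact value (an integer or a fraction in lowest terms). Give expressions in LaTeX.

Σ = 1392

The ratio is (9*k**2 + 23*k + 15)/(9*k**2 + 5*k + 1).
Gosper form: A/B · C(k+1)/C(k) with A=1, B=1, C=k**2 + 5*k/9 + 1/9.
Need (1)·f(k+1) − (1)·f(k) = k**2 + 5*k/9 + 1/9.
Bound: deg f ≤ 3.
Solve for f: f(k) = k**2*(3*k - 2)/9 (degree 3 ≤ 3).
Then R = B(k−1)f/C = k**2*(3*k - 2)/(9*k**2 + 5*k + 1), so s_k = R(k)·t_k = k**2*(3*k - 2).
Check: Δs_k = 9*k**2 + 5*k + 1. ✓
Sum = s_(8) − s_(2); s_(8) = 1408, s_(2) = 16 ⇒ 1392.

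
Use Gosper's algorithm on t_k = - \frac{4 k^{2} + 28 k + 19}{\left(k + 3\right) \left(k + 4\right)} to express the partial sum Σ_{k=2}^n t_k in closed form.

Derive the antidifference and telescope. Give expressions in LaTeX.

S(n) = \frac{- 20 n^{2} - 31 n + 51}{5 \left(n + 4\right)}

r(k) = (k + 3)*(28*k + 4*(k + 1)**2 + 47)/((k + 5)*(4*k**2 + 28*k + 19)) after simplifying.
Factor: A=k + 3; B=k + 5; C=k**2 + 7*k + 19/4.
Solve (k + 3)·f(k+1) − (k + 4)·f(k) = k**2 + 7*k + 19/4.
d = 2 from the (1,1,2) case.
Match coefficients ⇒ f(k) = k*(12*k + 7)/12.
So s_k = (B(k−1)f/C)·t_k = (k*(k + 4)*(12*k + 7)/(3*(4*k**2 + 28*k + 19)))·t_k = k*(-12*k - 7)/(3*(k + 3)).
Δs = (-4*k**2 - 28*k - 19)/(k**2 + 7*k + 12), as required.
Telescope: S(n) = s_(n+1) − s_(2) = (-12*n**2 - 31*n - 19)/(3*(n + 4)) − (-62/15) = (-20*n**2 - 31*n + 51)/(5*(n + 4)).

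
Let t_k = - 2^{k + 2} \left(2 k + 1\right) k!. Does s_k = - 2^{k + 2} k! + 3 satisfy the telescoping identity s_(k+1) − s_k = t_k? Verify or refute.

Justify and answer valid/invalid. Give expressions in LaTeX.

s_(k+1) = -2**(k + 3)*factorial(k + 1) + 3
s_(k+1) − s_k = -2**(k + 2)*(2*k + 1)*factorial(k)
(s_(k+1) − s_k) − t_k = 0

valid; difference matches t_k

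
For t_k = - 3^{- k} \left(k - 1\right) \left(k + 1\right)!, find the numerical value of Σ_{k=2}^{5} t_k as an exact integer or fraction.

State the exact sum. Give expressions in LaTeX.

Σ = -506/27

Ratio r(k) = k*(k + 2)/(3*(k - 1)).
A = k/3 + 2/3, B = 1, C = k - 1.
Need (k/3 + 2/3)·f(k+1) − (1)·f(k) = k - 1.
From deg A=1, deg B=0, deg C=1: d=0.
Solve for f: f(k) = 3 (degree 0 ≤ 0).
R(k) = B(k−1)·f(k)/C(k) = 3/(k - 1); s_k = R·t_k = -3**(1 - k)*factorial(k + 1).
Verify: -(k - 1)*factorial(k + 1)/3**k matches t_k.
Evaluate s at k=6 and k=2: -560/27 and -2; difference -506/27.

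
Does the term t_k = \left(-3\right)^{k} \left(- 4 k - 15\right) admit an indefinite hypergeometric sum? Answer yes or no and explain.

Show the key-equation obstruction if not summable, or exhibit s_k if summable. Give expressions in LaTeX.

Step 1: r(k) = 3*(-4*k - 19)/(4*k + 15).
Gosper form: A/B · C(k+1)/C(k) with A=-3, B=1, C=k + 15/4.
f must satisfy (-3)·f(k+1) − (1)·f(k) = k + 15/4.
From deg A=0, deg B=0, deg C=1: d=1.
Solve for f: f(k) = -(k + 3)/4 (degree 1 ≤ 1).
So s_k = (B(k−1)f/C)·t_k = (-(k + 3)/(4*k + 15))·t_k = (-3)**k*(k + 3).
Δs = (-3)**k*(-4*k - 15), as required.

Yes. s_k = \left(-3\right)^{k} \left(k + 3\right).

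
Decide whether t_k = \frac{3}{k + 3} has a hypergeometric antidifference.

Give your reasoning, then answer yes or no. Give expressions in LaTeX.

t_(k+1)/t_k = (k + 3)/(k + 4).
So A=k + 3 and B=k + 4, with C=1.
Set up (k + 3)·f(k+1) − (k + 3)·f(k) − (1) = 0.
d = 0 from the (1,1,0) case.
Generic f = c0 gives residual -1; -1 = 0 cannot hold, so t_k is not Gosper-summable.

No. Not Gosper-summable.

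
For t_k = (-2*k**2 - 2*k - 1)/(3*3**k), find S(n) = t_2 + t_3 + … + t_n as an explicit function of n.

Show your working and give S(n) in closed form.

Ratio r(k) = (2*k**2 + 6*k + 5)/(3*(2*k**2 + 2*k + 1)).
Factor: A=1/3; B=1; C=k**2 + k + 1/2.
Key eq: (1/3)·f(k+1) = (1)·f(k) + (k**2 + k + 1/2).
Bound: deg f ≤ 2.
A polynomial solution: f(k) = -3*(k**2 + 2*k + 2)/2.
Certificate R = B(k−1)f/C = -3*(k**2 + 2*k + 2)/(2*k**2 + 2*k + 1) gives s_k = (k**2 + 2*k + 2)/3**k.
s_(k+1) − s_k = (-2*k**2 - 2*k - 1)/(3*3**k) = t_k.
s_(n+1) = 3**(-n - 1)*(n**2 + 4*n + 5) and s_(2) = 10/9, so S(n) = 3**(-n - 2)*(-10*3**n + 3*n**2 + 12*n + 15).

S(n) = 3**(-n - 2)*(-10*3**n + 3*n**2 + 12*n + 15)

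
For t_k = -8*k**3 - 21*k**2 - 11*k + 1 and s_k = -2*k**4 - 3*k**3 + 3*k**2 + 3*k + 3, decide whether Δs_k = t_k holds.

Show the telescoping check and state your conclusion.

s_(k+1) = -2*k**4 - 11*k**3 - 18*k**2 - 8*k + 4
s_(k+1) − s_k = -8*k**3 - 21*k**2 - 11*k + 1
(s_(k+1) − s_k) − t_k = 0

Valid: the claim telescopes to t_k.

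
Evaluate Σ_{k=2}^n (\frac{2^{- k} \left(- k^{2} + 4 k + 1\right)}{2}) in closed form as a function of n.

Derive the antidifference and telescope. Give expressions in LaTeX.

S(n) = 2^{- n - 1} \left(2^{n} + n^{2} - 3\right)

Ratio r(k) = (k**2/2 - k - 2)/(k**2 - 4*k - 1).
Factor: A=1/2; B=1; C=k**2 - 4*k - 1.
f must satisfy (1/2)·f(k+1) − (1)·f(k) = k**2 - 4*k - 1.
Degrees (0,0,2) ⇒ d ≤ 2.
Match coefficients ⇒ f(k) = -2*(k**2 - 2*k - 2).
Get s_k = R·t_k = (k**2 - 2*k - 2)/2**k with R(k) = B(k−1)f(k)/C(k) = -2*(k**2 - 2*k - 2)/(k**2 - 4*k - 1).
Check: Δs_k = (-k**2 + 4*k + 1)/(2*2**k). ✓
Telescope: S(n) = s_(n+1) − s_(2) = 2**(-n - 1)*(n**2 - 3) − (-1/2) = 2**(-n - 1)*(2**n + n**2 - 3).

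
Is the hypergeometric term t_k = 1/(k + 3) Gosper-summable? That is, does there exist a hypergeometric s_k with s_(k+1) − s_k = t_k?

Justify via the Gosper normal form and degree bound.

No — key equation has no polynomial f.

The ratio is (k + 3)/(k + 4).
Normal form (A,B,C) = (k + 3, k + 4, 1).
Key eq: (k + 3)·f(k+1) = (k + 3)·f(k) + (1).
deg f ≤ 0 (via 1,1,0).
Put f(k) = c0: A·f(k+1) − B(k−1)·f(k) − C = -1; need -1 = 0 — inconsistent ⇒ no f, not summable.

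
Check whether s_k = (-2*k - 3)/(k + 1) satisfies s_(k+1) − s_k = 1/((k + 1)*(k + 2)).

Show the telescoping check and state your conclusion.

s_(k+1) = (-2*k - 5)/(k + 2)
s_(k+1) − s_k = 1/(k**2 + 3*k + 2)
(s_(k+1) − s_k) − t_k = 0

Valid — Δs_k = t_k.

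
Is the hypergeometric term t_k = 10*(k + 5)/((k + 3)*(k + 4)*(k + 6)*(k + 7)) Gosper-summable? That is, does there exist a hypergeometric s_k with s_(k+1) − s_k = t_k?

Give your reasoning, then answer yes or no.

Yes. s_k = 5*k*(k + 9)/(18*(k**2 + 9*k + 18)).

The ratio is (k + 3)*(k + 6)**2/((k + 5)**2*(k + 8)).
Gosper form: A/B · C(k+1)/C(k) with A=k + 3, B=k + 8, C=k**2 + 10*k + 25.
Solve (k + 3)·f(k+1) − (k + 7)·f(k) = k**2 + 10*k + 25.
From deg A=1, deg B=1, deg C=2: d=4.
Solving with deg f ≤ 4: f(k) = k*(k + 4)*(k + 5)*(k + 9)/36.
So s_k = (B(k−1)f/C)·t_k = (k*(k + 4)*(k + 7)*(k + 9)/(36*(k + 5)))·t_k = 5*k*(k + 9)/(18*(k**2 + 9*k + 18)).
Check: Δs_k = 10*(k + 5)/(k**4 + 20*k**3 + 145*k**2 + 450*k + 504). ✓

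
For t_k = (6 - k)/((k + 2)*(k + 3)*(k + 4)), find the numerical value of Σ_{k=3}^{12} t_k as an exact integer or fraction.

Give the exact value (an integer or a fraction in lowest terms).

Step 1: r(k) = (k - 5)*(k + 2)/((k - 6)*(k + 5)).
Gosper form: A/B · C(k+1)/C(k) with A=k + 2, B=k + 5, C=k - 6.
Key eq: (k + 2)·f(k+1) = (k + 4)·f(k) + (k - 6).
Degrees (1,1,1) ⇒ d ≤ 2.
Match coefficients ⇒ f(k) = -k*(k + 8)/3.
Get s_k = R·t_k = k*(k + 8)/(3*(k + 2)*(k + 3)) with R(k) = B(k−1)f(k)/C(k) = -k*(k + 4)*(k + 8)/(3*(k - 6)).
s_(k+1) − s_k = (6 - k)/(k**3 + 9*k**2 + 26*k + 24) = t_k.
Σ_(k=3)^(12) t_k = s_(13) − s_(3) = 91/240 − (11/30) = 1/80.

Σ = 1/80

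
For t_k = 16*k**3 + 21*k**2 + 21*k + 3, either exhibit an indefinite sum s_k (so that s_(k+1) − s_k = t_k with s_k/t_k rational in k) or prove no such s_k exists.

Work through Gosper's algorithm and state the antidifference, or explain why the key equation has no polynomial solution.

t_(k+1)/t_k = (16*k**3 + 69*k**2 + 111*k + 61)/(16*k**3 + 21*k**2 + 21*k + 3).
Take A(k)=1, B(k)=1, C(k)=k**3 + 21*k**2/16 + 21*k/16 + 3/16.
Set up (1)·f(k+1) − (1)·f(k) − (k**3 + 21*k**2/16 + 21*k/16 + 3/16) = 0.
deg f ≤ 4 (via 0,0,3).
A polynomial solution: f(k) = k*(4*k**3 - k**2 + 4*k - 4)/16.
Then R = B(k−1)f/C = k*(4*k**3 - k**2 + 4*k - 4)/(16*k**3 + 21*k**2 + 21*k + 3), so s_k = R(k)·t_k = k*(4*k**3 - k**2 + 4*k - 4).
Verify: 16*k**3 + 21*k**2 + 21*k + 3 matches t_k.

s_k = k*(4*k**3 - k**2 + 4*k - 4)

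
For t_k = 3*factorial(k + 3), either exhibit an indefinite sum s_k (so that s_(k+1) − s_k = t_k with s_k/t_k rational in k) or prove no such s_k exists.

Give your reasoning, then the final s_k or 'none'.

Ratio r(k) = k + 4.
Factor: A=k + 4; B=1; C=1.
Solve (k + 4)·f(k+1) − (1)·f(k) = 1.
d = -1 from the (1,0,0) case.
deg f ≤ -1 is impossible — no certificate.

none (Gosper's algorithm certifies no s_k)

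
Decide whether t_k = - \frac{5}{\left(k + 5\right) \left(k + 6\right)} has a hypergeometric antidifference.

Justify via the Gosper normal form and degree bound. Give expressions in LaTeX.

r(k) = (k + 5)/(k + 7) after simplifying.
Normal form (A,B,C) = (k + 5, k + 7, 1).
Key eq: (k + 5)·f(k+1) = (k + 6)·f(k) + (1).
d = 1 from the (1,1,0) case.
Solve for f: f(k) = k/5 (degree 1 ≤ 1).
Certificate R = B(k−1)f/C = k*(k + 6)/5 gives s_k = -k/(k + 5).
Δs = -5/(k**2 + 11*k + 30), as required.

Yes. s_k = - \frac{k}{k + 5}.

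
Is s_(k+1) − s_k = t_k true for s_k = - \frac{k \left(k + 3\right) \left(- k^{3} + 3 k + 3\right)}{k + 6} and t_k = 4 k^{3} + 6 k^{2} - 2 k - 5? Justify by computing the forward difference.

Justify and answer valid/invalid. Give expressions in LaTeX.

s_(k+1) = -(k + 1)*(k + 4)*(3*k - (k + 1)**3 + 6)/(k + 7)
s_(k+1) − s_k = (4*k**5 + 49*k**4 + 154*k**3 + 110*k**2 - 107*k - 120)/(k**2 + 13*k + 42)
(s_(k+1) − s_k) − t_k = 3*(-3*k**4 - 30*k**3 - 37*k**2 + 14*k + 30)/(k**2 + 13*k + 42)

Invalid: residual \frac{3 \left(- 3 k^{4} - 30 k^{3} - 37 k^{2} + 14 k + 30\right)}{k^{2} + 13 k + 42} ≠ 0.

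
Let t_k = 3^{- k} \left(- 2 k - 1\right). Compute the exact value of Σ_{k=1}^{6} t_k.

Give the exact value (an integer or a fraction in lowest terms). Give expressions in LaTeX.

r(k) = (2*k + 3)/(3*(2*k + 1)) after simplifying.
Take A(k)=1/3, B(k)=1, C(k)=k + 1/2.
Need (1/3)·f(k+1) − (1)·f(k) = k + 1/2.
d = 1 from the (0,0,1) case.
Coefficient equations give f(k) = -3*(k + 1)/2.
Certificate R = B(k−1)f/C = -3*(k + 1)/(2*k + 1) gives s_k = 3**(1 - k)*(k + 1).
Verify: (-2*k - 1)/3**k matches t_k.
Evaluate s at k=7 and k=1: 8/729 and 2; difference -1450/729.

Σ = -1450/729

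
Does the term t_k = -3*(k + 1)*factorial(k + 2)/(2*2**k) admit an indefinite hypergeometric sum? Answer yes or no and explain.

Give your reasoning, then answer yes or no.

t_(k+1)/t_k = (k + 2)*(k + 3)/(2*(k + 1)).
Take A(k)=k/2 + 3/2, B(k)=1, C(k)=k + 1.
Solve (k/2 + 3/2)·f(k+1) − (1)·f(k) = k + 1.
Bound: deg f ≤ 0.
Solving with deg f ≤ 0: f(k) = 2.
So s_k = (B(k−1)f/C)·t_k = (2/(k + 1))·t_k = -3*factorial(k + 2)/2**k.
Verify: -3*(k + 1)*factorial(k + 2)/(2*2**k) matches t_k.

Yes. s_k = -3*factorial(k + 2)/2**k.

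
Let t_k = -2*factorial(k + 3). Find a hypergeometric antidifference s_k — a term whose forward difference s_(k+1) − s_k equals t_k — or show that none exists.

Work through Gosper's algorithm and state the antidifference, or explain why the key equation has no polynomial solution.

none — t_k is not Gosper-summable

Compute t_(k+1)/t_k: get k + 4.
So A=k + 4 and B=1, with C=1.
Key eq: (k + 4)·f(k+1) = (1)·f(k) + (1).
Degrees (1,0,0) ⇒ d ≤ -1.
d = -1 < 0 ⇒ no nonzero polynomial f; not summable.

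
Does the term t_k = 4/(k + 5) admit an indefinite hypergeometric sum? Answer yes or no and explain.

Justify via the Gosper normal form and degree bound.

No — t_k has no hypergeometric antidifference.

Compute t_(k+1)/t_k: get (k + 5)/(k + 6).
Normal form (A,B,C) = (k + 5, k + 6, 1).
Key eq: (k + 5)·f(k+1) = (k + 5)·f(k) + (1).
Degrees (1,1,0) ⇒ d ≤ 0.
Put f(k) = c0: A·f(k+1) − B(k−1)·f(k) − C = -1; need -1 = 0 — inconsistent ⇒ no f, not summable.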